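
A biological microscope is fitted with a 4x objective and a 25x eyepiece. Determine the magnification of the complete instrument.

The overall magnification of a compound microscope is the product of the objective and eyepiece magnifications:
M = M_obj x M_eye = 4 x 25 = 100.

100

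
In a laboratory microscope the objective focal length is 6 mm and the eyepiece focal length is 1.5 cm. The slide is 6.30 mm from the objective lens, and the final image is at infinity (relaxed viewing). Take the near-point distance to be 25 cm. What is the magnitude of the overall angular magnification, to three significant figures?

Convert to cm: f_obj = 6 mm = 0.6 cm; d_o = 6.30 mm = 0.63 cm.
Objective: 1/d_i = 1/f_obj - 1/d_o = 1/0.6 - 1/0.63 = 0.07937 cm^-1, so d_i = 12.600 cm.
m_obj = -d_i/d_o = -12.600/0.63 = -20.000.
Eyepiece angular magnification (image at infinity): M_eye = D/f_e = 25/1.5 = 16.667.
Overall M = m_obj x M_eye = (-20.000)(16.667) = -333.33.
|M| = 333.33.

333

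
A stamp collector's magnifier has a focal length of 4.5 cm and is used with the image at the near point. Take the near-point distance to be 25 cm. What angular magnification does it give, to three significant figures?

M = 1 + D/f = 1 + 25/4.5 = 6.556.

6.56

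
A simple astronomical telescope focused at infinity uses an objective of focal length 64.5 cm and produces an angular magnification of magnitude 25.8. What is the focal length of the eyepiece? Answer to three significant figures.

2.50 cm

|M| = f_obj/f_eye, so f_eye = f_obj/|M| = 64.5/25.8 = 2.500 cm.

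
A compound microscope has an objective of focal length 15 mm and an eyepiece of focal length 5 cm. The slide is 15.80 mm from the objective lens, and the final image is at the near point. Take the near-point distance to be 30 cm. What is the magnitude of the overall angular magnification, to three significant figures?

131

Convert to cm: f_obj = 15 mm = 1.5 cm; d_o = 15.80 mm = 1.58 cm.
Objective: 1/d_i = 1/f_obj - 1/d_o = 1/1.5 - 1/1.58 = 0.03376 cm^-1, so d_i = 29.625 cm.
m_obj = -d_i/d_o = -29.625/1.58 = -18.750.
Eyepiece angular magnification (image at near point): M_eye = 1 + D/f_e = 1 + 30/5 = 7.000.
Overall M = m_obj x M_eye = (-18.750)(7.000) = -131.25.
|M| = 131.25.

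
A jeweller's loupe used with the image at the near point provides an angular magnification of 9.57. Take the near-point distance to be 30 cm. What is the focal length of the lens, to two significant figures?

3.5 cm

For the image at the near point, M = 1 + D/f.
f = D/(M - 1) = 30/(9.57 - 1) = 3.501 cm.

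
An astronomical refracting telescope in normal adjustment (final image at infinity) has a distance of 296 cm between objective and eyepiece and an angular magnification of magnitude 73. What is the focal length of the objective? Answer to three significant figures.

In normal adjustment the tube length equals f_obj + f_eye and |M| = f_obj/f_eye.
So f_obj = 73 f_eye and 73 f_eye + f_eye = 296 cm, giving f_eye = 296/74 = 4.000 cm and f_obj = 292.000 cm.

292 cm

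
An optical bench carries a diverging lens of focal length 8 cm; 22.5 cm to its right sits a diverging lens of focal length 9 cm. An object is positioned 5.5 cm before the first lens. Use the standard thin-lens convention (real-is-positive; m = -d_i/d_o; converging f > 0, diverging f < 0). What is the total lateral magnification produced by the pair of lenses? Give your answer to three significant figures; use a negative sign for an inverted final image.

Applying the thin-lens equation to the first lens, 1/(-8) = 1/5.5 + 1/d_i1, which gives d_i1 = -3.259 cm.
Its lateral magnification is m_1 = -d_i1/d_o1 = -(-3.259)/5.5 = 0.5926.
The intermediate image is virtual, 3.259 cm to the left of lens 1, so d_o2 = L - d_i1 = 22.5 - (-3.259) = 25.759 cm.
Applying the thin-lens equation again with f_2 = -9 cm and d_o2 = 25.759 cm gives d_i2 = -6.670 cm.
m_2 = -(-6.670)/(25.759) = 0.2589.
The system's lateral magnification is m_1 m_2 = (0.5926)(0.2589) = 0.1534.

0.153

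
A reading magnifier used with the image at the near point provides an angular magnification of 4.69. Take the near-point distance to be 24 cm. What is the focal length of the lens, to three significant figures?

6.50 cm

For the image at the near point, M = 1 + D/f.
f = D/(M - 1) = 24/(4.69 - 1) = 6.504 cm.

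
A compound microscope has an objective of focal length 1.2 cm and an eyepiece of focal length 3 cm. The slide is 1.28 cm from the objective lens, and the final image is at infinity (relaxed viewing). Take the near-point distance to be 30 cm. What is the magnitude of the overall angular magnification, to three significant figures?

150

Objective: 1/d_i = 1/f_obj - 1/d_o = 1/1.2 - 1/1.28 = 0.05208 cm^-1, so d_i = 19.200 cm.
m_obj = -d_i/d_o = -19.200/1.28 = -15.000.
Eyepiece angular magnification (image at infinity): M_eye = D/f_e = 30/3 = 10.000.
Overall M = m_obj x M_eye = (-15.000)(10.000) = -150.00.
|M| = 150.00.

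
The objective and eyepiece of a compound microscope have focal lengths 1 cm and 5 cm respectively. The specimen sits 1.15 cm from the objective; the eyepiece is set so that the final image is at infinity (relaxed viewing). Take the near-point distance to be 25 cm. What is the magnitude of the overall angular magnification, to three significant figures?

33.3

Objective: 1/d_i = 1/f_obj - 1/d_o = 1/1 - 1/1.15 = 0.13043 cm^-1, so d_i = 7.667 cm.
m_obj = -d_i/d_o = -7.667/1.15 = -6.667.
Eyepiece angular magnification (image at infinity): M_eye = D/f_e = 25/5 = 5.000.
Overall M = m_obj x M_eye = (-6.667)(5.000) = -33.33.
|M| = 33.33.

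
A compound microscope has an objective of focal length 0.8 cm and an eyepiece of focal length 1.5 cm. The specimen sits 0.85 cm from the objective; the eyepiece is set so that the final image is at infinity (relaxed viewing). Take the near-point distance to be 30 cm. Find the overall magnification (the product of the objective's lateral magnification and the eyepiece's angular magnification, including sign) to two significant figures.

-320

Objective: 1/d_i = 1/f_obj - 1/d_o = 1/0.8 - 1/0.85 = 0.07353 cm^-1, so d_i = 13.600 cm.
m_obj = -d_i/d_o = -13.600/0.85 = -16.000.
Eyepiece angular magnification (image at infinity): M_eye = D/f_e = 30/1.5 = 20.000.
Overall M = m_obj x M_eye = (-16.000)(20.000) = -320.00.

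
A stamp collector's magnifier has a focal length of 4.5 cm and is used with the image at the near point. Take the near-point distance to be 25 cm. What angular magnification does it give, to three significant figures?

M = 1 + D/f = 1 + 25/4.5 = 6.556.

6.56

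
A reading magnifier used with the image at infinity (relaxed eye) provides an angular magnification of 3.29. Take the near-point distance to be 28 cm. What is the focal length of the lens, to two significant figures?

For the image at infinity, M = D/f.
f = D/M = 28/3.29 = 8.511 cm.

8.5 cm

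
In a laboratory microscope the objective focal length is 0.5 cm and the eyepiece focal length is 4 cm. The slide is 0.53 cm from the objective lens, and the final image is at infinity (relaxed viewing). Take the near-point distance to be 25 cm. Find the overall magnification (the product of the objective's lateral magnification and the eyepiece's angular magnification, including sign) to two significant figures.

-100

Objective: 1/d_i = 1/f_obj - 1/d_o = 1/0.5 - 1/0.53 = 0.11321 cm^-1, so d_i = 8.833 cm.
m_obj = -d_i/d_o = -8.833/0.53 = -16.667.
Eyepiece angular magnification (image at infinity): M_eye = D/f_e = 25/4 = 6.250.
Overall M = m_obj x M_eye = (-16.667)(6.250) = -104.17.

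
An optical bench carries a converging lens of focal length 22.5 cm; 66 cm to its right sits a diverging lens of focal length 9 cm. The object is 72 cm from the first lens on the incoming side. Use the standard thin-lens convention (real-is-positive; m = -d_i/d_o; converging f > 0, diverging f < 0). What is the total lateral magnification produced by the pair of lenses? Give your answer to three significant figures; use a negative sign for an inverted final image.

-0.0968

First lens: d_i1 = 1/(1/22.5 - 1/72) = 32.727 cm.
m_1 = -(32.727)/72 = -0.4545.
Object distance for lens 2: d_o2 = 66 - 32.727 = 33.273 cm.
Second lens: d_i2 = 1/(1/(-9) - 1/(33.273)) = -7.084 cm.
m_2 = -(-7.084)/(33.273) = 0.2129.
The system's lateral magnification is m_1 m_2 = (-0.4545)(0.2129) = -0.0968.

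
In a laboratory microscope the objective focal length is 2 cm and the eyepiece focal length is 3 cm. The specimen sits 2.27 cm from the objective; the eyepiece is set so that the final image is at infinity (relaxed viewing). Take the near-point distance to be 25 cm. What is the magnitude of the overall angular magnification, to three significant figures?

Objective: 1/d_i = 1/f_obj - 1/d_o = 1/2 - 1/2.27 = 0.05947 cm^-1, so d_i = 16.815 cm.
m_obj = -d_i/d_o = -16.815/2.27 = -7.407.
Eyepiece angular magnification (image at infinity): M_eye = D/f_e = 25/3 = 8.333.
Overall M = m_obj x M_eye = (-7.407)(8.333) = -61.73.
|M| = 61.73.

61.7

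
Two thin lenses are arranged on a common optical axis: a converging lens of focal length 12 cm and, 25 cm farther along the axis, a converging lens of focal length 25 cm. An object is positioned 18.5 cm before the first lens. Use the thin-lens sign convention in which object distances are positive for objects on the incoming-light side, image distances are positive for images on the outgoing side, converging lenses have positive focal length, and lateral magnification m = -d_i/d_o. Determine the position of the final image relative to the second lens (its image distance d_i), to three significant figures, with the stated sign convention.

6.70 cm

Lens 1: 1/d_i1 = 1/f_1 - 1/d_o1 = 1/12 - 1/18.5 = 0.02928 cm^-1, so d_i1 = 34.154 cm.
Since 34.154 cm > 25 cm, the first image lies past the second lens and serves as a virtual object: d_o2 = L - d_i1 = -9.154 cm.
Lens 2: 1/d_i2 = 1/f_2 - 1/d_o2 = 1/25 - 1/(-9.154) = 0.14924 cm^-1, so d_i2 = 6.700 cm.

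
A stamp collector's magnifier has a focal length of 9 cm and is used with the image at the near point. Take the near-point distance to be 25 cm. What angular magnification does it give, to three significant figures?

3.78

M = 1 + D/f = 1 + 25/9 = 3.778.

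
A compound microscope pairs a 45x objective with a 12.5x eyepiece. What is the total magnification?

The overall magnification of a compound microscope is the product of the objective and eyepiece magnifications:
M = M_obj x M_eye = 45 x 12.5 = 562.5.

562.5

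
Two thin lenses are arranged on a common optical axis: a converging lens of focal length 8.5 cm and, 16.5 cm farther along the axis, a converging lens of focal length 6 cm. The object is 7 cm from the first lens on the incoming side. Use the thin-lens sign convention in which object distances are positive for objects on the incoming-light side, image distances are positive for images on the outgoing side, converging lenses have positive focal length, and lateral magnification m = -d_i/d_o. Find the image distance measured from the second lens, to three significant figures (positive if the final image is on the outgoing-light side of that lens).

First lens: d_i1 = 1/(1/8.5 - 1/7) = -39.667 cm.
With d_i1 < 0 the first image is virtual and lies on the object side; the object distance for lens 2 is d_o2 = 16.5 - (-39.667) = 56.167 cm.
Second lens: d_i2 = 1/(1/6 - 1/(56.167)) = 6.718 cm.

6.72 cm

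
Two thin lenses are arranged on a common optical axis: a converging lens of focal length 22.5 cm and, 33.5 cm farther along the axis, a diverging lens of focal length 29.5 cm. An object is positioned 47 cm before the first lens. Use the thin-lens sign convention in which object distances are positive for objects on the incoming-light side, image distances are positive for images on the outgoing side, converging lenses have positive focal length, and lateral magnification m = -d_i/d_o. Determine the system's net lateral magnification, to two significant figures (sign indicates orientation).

Applying the thin-lens equation to the first lens, 1/22.5 = 1/47 + 1/d_i1, which gives d_i1 = 43.163 cm.
Its lateral magnification is m_1 = -d_i1/d_o1 = -(43.163)/47 = -0.9184.
This image would form 43.163 cm past lens 1, i.e. 9.663 cm beyond lens 2, so it is a virtual object for lens 2: d_o2 = 33.5 - 43.163 = -9.663 cm.
Applying the thin-lens equation again with f_2 = -29.5 cm and d_o2 = -9.663 cm gives d_i2 = 14.371 cm.
m_2 = -(14.371)/(-9.663) = 1.4871.
Overall magnification: m = m_1 m_2 = -1.3657.

-1.4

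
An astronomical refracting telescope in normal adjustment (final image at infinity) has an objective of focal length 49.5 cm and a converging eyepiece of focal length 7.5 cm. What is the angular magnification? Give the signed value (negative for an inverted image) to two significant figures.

-6.6

M = -f_obj/f_eye = -49.5/(7.5) = -6.600.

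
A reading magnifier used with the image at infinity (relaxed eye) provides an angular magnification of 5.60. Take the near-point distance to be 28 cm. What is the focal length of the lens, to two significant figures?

5.0 cm

For the image at infinity, M = D/f.
f = D/M = 28/5.6 = 5.000 cm.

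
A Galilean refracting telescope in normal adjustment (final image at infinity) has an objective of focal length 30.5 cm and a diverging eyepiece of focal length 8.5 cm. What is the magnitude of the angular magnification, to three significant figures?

|M| = f_obj/|f_eye| = 30.5/8.5 = 3.588.

3.59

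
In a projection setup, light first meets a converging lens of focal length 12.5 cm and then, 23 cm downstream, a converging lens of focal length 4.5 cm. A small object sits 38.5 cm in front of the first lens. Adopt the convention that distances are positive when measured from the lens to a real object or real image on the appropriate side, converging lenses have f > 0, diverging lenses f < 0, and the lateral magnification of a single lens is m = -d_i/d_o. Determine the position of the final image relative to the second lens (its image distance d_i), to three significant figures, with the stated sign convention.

-2100 cm

Lens 1: 1/d_i1 = 1/f_1 - 1/d_o1 = 1/12.5 - 1/38.5 = 0.05403 cm^-1, so d_i1 = 18.510 cm.
The intermediate image is 18.510 cm to the right of lens 1, so d_o2 = L - d_i1 = 23 - 18.510 = 4.490 cm.
Lens 2: 1/d_i2 = 1/f_2 - 1/d_o2 = 1/4.5 - 1/(4.490) = -0.00048 cm^-1, so d_i2 = -2101.500 cm.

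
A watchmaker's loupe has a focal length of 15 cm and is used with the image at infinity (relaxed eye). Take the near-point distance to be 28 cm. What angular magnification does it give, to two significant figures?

M = D/f = 28/15 = 1.867.

1.9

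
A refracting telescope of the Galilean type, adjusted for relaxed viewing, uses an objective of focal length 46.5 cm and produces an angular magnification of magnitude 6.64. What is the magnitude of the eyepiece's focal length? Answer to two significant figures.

|M| = f_obj/|f_eye|, so |f_eye| = f_obj/|M| = 46.5/6.64 = 7.003 cm.
(The eyepiece is diverging, so its signed focal length is -7.003 cm.)

7.0 cm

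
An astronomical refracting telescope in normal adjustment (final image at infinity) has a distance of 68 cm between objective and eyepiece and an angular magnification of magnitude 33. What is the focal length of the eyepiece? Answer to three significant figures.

2.00 cm

In normal adjustment the tube length equals f_obj + f_eye and |M| = f_obj/f_eye.
So f_obj = 33 f_eye and 33 f_eye + f_eye = 68 cm, giving f_eye = 68/34 = 2.000 cm and f_obj = 66.000 cm.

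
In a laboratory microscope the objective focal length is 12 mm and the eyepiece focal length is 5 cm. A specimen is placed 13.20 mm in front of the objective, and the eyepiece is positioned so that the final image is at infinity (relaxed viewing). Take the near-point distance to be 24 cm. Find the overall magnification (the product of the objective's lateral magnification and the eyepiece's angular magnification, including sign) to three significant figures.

-48.0

Convert to cm: f_obj = 12 mm = 1.2 cm; d_o = 13.20 mm = 1.32 cm.
Objective: 1/d_i = 1/f_obj - 1/d_o = 1/1.2 - 1/1.32 = 0.07576 cm^-1, so d_i = 13.200 cm.
m_obj = -d_i/d_o = -13.200/1.32 = -10.000.
Eyepiece angular magnification (image at infinity): M_eye = D/f_e = 24/5 = 4.800.
Overall M = m_obj x M_eye = (-10.000)(4.800) = -48.00.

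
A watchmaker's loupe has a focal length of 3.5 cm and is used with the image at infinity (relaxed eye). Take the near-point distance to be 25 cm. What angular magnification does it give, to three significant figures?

7.14

M = D/f = 25/3.5 = 7.143.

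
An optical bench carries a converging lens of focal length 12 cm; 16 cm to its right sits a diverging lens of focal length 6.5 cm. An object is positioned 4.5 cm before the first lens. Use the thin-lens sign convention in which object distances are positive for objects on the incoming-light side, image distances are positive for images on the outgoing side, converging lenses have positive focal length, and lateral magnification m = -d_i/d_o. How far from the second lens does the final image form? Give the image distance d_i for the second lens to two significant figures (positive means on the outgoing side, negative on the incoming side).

-5.1 cm

First lens: d_i1 = 1/(1/12 - 1/4.5) = -7.200 cm.
The intermediate image is virtual, 7.200 cm to the left of lens 1, so d_o2 = L - d_i1 = 16 - (-7.200) = 23.200 cm.
Second lens: d_i2 = 1/(1/(-6.5) - 1/(23.200)) = -5.077 cm.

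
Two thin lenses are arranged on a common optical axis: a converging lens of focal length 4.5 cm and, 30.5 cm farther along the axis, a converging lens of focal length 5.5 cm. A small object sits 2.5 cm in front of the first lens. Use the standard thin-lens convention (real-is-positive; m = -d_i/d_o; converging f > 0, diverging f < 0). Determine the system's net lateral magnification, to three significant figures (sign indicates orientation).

-0.404

First lens: d_i1 = 1/(1/4.5 - 1/2.5) = -5.625 cm.
m_1 = -(-5.625)/2.5 = 2.2500.
The intermediate image is virtual, 5.625 cm to the left of lens 1, so d_o2 = L - d_i1 = 30.5 - (-5.625) = 36.125 cm.
Second lens: d_i2 = 1/(1/5.5 - 1/(36.125)) = 6.488 cm.
m_2 = -(6.488)/(36.125) = -0.1796.
Overall magnification: m = m_1 m_2 = -0.4041.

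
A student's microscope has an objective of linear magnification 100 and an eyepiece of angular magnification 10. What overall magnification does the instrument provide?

1000

The overall magnification of a compound microscope is the product of the objective and eyepiece magnifications:
M = M_obj x M_eye = 100 x 10 = 1000.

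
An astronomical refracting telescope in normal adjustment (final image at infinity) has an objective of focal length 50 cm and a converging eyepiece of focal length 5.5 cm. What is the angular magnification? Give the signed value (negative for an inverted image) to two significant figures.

-9.1

M = -f_obj/f_eye = -50/(5.5) = -9.091.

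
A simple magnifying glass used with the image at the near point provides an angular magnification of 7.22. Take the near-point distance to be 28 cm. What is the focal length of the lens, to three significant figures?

For the image at the near point, M = 1 + D/f.
f = D/(M - 1) = 28/(7.22 - 1) = 4.502 cm.

4.50 cm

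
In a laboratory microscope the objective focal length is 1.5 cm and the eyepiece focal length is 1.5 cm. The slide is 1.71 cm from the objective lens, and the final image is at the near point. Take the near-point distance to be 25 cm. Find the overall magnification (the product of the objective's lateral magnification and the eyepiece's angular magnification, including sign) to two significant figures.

Objective: 1/d_i = 1/f_obj - 1/d_o = 1/1.5 - 1/1.71 = 0.08187 cm^-1, so d_i = 12.214 cm.
m_obj = -d_i/d_o = -12.214/1.71 = -7.143.
Eyepiece angular magnification (image at near point): M_eye = 1 + D/f_e = 1 + 25/1.5 = 17.667.
Overall M = m_obj x M_eye = (-7.143)(17.667) = -126.19.

-130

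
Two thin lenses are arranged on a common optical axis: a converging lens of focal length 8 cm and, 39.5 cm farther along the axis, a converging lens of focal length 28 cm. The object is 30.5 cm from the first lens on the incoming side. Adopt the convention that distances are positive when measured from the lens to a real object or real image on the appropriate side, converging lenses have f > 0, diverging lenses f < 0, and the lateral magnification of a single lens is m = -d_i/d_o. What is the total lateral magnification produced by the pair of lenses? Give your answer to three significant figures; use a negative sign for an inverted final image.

15.2

Applying the thin-lens equation to the first lens, 1/8 = 1/30.5 + 1/d_i1, which gives d_i1 = 10.844 cm.
Its lateral magnification is m_1 = -d_i1/d_o1 = -(10.844)/30.5 = -0.3556.
That image sits 28.656 cm in front of the second lens, so d_o2 = 28.656 cm.
Applying the thin-lens equation again with f_2 = 28 cm and d_o2 = 28.656 cm gives d_i2 = 1223.932 cm.
m_2 = -(1223.932)/(28.656) = -42.7119.
The system's lateral magnification is m_1 m_2 = (-0.3556)(-42.7119) = 15.1864.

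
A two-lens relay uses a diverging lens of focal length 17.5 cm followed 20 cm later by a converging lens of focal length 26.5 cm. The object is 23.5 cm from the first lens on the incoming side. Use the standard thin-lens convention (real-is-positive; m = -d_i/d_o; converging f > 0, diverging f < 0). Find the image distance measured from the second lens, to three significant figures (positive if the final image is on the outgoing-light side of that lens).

Lens 1: 1/d_i1 = 1/f_1 - 1/d_o1 = 1/(-17.5) - 1/23.5 = -0.09970 cm^-1, so d_i1 = -10.030 cm.
The intermediate image is virtual, 10.030 cm to the left of lens 1, so d_o2 = L - d_i1 = 20 - (-10.030) = 30.030 cm.
Lens 2: 1/d_i2 = 1/f_2 - 1/d_o2 = 1/26.5 - 1/(30.030) = 0.00444 cm^-1, so d_i2 = 225.410 cm.

225 cm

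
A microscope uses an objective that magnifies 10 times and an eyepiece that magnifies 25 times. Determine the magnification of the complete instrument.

250

The overall magnification of a compound microscope is the product of the objective and eyepiece magnifications:
M = M_obj x M_eye = 10 x 25 = 250.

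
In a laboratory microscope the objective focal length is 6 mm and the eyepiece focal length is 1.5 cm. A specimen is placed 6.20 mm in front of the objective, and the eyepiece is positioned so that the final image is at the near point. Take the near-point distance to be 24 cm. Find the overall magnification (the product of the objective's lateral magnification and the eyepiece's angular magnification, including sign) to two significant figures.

Convert to cm: f_obj = 6 mm = 0.6 cm; d_o = 6.20 mm = 0.62 cm.
Objective: 1/d_i = 1/f_obj - 1/d_o = 1/0.6 - 1/0.62 = 0.05376 cm^-1, so d_i = 18.600 cm.
m_obj = -d_i/d_o = -18.600/0.62 = -30.000.
Eyepiece angular magnification (image at near point): M_eye = 1 + D/f_e = 1 + 24/1.5 = 17.000.
Overall M = m_obj x M_eye = (-30.000)(17.000) = -510.00.

-510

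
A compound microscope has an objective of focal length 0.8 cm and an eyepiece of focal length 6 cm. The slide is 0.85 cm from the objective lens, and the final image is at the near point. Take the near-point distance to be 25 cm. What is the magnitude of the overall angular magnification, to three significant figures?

82.7

Objective: 1/d_i = 1/f_obj - 1/d_o = 1/0.8 - 1/0.85 = 0.07353 cm^-1, so d_i = 13.600 cm.
m_obj = -d_i/d_o = -13.600/0.85 = -16.000.
Eyepiece angular magnification (image at near point): M_eye = 1 + D/f_e = 1 + 25/6 = 5.167.
Overall M = m_obj x M_eye = (-16.000)(5.167) = -82.67.
|M| = 82.67.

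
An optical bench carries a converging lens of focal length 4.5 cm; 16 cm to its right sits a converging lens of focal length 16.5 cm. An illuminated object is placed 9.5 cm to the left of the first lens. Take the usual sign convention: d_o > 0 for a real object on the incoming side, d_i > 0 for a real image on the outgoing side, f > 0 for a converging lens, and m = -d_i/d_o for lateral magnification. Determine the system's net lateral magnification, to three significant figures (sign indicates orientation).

-1.64

Lens 1: 1/d_i1 = 1/f_1 - 1/d_o1 = 1/4.5 - 1/9.5 = 0.11696 cm^-1, so d_i1 = 8.550 cm.
m_1 = -(8.550)/9.5 = -0.9000.
The intermediate image is 8.550 cm to the right of lens 1, so d_o2 = L - d_i1 = 16 - 8.550 = 7.450 cm.
Lens 2: 1/d_i2 = 1/f_2 - 1/d_o2 = 1/16.5 - 1/(7.450) = -0.07362 cm^-1, so d_i2 = -13.583 cm.
m_2 = -(-13.583)/(7.450) = 1.8232.
The system's lateral magnification is m_1 m_2 = (-0.9000)(1.8232) = -1.6409.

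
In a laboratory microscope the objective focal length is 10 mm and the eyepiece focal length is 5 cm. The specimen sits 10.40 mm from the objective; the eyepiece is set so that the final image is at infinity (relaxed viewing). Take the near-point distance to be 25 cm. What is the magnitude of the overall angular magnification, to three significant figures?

125

Convert to cm: f_obj = 10 mm = 1 cm; d_o = 10.40 mm = 1.04 cm.
Objective: 1/d_i = 1/f_obj - 1/d_o = 1/1 - 1/1.04 = 0.03846 cm^-1, so d_i = 26.000 cm.
m_obj = -d_i/d_o = -26.000/1.04 = -25.000.
Eyepiece angular magnification (image at infinity): M_eye = D/f_e = 25/5 = 5.000.
Overall M = m_obj x M_eye = (-25.000)(5.000) = -125.00.
|M| = 125.00.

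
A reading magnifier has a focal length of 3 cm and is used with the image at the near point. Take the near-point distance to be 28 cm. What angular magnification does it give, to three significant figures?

M = 1 + D/f = 1 + 28/3 = 10.333.

10.3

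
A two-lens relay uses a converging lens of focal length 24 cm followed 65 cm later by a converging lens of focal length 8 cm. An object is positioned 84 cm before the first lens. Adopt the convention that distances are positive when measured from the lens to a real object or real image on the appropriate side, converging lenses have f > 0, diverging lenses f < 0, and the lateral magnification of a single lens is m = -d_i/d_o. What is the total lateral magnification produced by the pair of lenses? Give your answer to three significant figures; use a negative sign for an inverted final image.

Lens 1: 1/d_i1 = 1/f_1 - 1/d_o1 = 1/24 - 1/84 = 0.02976 cm^-1, so d_i1 = 33.600 cm.
m_1 = -(33.600)/84 = -0.4000.
That image sits 31.400 cm in front of the second lens, so d_o2 = 31.400 cm.
Lens 2: 1/d_i2 = 1/f_2 - 1/d_o2 = 1/8 - 1/(31.400) = 0.09315 cm^-1, so d_i2 = 10.735 cm.
m_2 = -(10.735)/(31.400) = -0.3419.
Overall magnification: m = m_1 m_2 = 0.1368.

0.137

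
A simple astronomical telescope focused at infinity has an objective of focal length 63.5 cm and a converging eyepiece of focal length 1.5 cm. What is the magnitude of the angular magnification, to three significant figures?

|M| = f_obj/|f_eye| = 63.5/1.5 = 42.333.

42.3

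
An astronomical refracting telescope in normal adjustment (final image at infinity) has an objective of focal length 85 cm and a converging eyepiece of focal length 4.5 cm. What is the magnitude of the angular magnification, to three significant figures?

18.9

|M| = f_obj/|f_eye| = 85/4.5 = 18.889.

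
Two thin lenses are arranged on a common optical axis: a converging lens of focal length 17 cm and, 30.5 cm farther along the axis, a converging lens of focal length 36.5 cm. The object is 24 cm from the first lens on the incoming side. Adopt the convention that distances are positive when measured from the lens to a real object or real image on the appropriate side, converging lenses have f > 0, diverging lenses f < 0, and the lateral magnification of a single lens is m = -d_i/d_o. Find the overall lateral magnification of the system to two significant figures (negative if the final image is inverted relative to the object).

First lens: d_i1 = 1/(1/17 - 1/24) = 58.286 cm.
m_1 = -(58.286)/24 = -2.4286.
This image would form 58.286 cm past lens 1, i.e. 27.786 cm beyond lens 2, so it is a virtual object for lens 2: d_o2 = 30.5 - 58.286 = -27.786 cm.
Second lens: d_i2 = 1/(1/36.5 - 1/(-27.786)) = 15.776 cm.
m_2 = -(15.776)/(-27.786) = 0.5678.
Total m = m_1 x m_2 = (-2.4286)(0.5678) = -1.3789.

-1.4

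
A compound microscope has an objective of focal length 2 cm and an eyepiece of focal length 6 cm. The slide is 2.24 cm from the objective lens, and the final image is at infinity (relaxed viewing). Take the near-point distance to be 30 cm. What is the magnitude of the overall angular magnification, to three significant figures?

Objective: 1/d_i = 1/f_obj - 1/d_o = 1/2 - 1/2.24 = 0.05357 cm^-1, so d_i = 18.667 cm.
m_obj = -d_i/d_o = -18.667/2.24 = -8.333.
Eyepiece angular magnification (image at infinity): M_eye = D/f_e = 30/6 = 5.000.
Overall M = m_obj x M_eye = (-8.333)(5.000) = -41.67.
|M| = 41.67.

41.7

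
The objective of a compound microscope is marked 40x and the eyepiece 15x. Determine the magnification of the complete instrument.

600

The overall magnification of a compound microscope is the product of the objective and eyepiece magnifications:
M = M_obj x M_eye = 40 x 15 = 600.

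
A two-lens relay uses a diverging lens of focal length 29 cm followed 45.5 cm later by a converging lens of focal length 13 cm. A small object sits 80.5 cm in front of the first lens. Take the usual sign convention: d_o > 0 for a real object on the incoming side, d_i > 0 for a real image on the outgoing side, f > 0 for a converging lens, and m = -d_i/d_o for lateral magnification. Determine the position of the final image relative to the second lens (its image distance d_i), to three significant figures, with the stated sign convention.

Lens 1: 1/d_i1 = 1/f_1 - 1/d_o1 = 1/(-29) - 1/80.5 = -0.04691 cm^-1, so d_i1 = -21.320 cm.
The intermediate image is virtual, 21.320 cm to the left of lens 1, so d_o2 = L - d_i1 = 45.5 - (-21.320) = 66.820 cm.
Lens 2: 1/d_i2 = 1/f_2 - 1/d_o2 = 1/13 - 1/(66.820) = 0.06196 cm^-1, so d_i2 = 16.140 cm.

16.1 cm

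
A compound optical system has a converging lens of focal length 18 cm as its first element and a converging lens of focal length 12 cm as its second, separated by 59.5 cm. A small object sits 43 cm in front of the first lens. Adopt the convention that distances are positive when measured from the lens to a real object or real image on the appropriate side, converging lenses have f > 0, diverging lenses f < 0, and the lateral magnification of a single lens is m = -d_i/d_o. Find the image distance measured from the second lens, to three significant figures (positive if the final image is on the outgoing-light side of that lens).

20.7 cm

Lens 1: 1/d_i1 = 1/f_1 - 1/d_o1 = 1/18 - 1/43 = 0.03230 cm^-1, so d_i1 = 30.960 cm.
The intermediate image is 30.960 cm to the right of lens 1, so d_o2 = L - d_i1 = 59.5 - 30.960 = 28.540 cm.
Lens 2: 1/d_i2 = 1/f_2 - 1/d_o2 = 1/12 - 1/(28.540) = 0.04829 cm^-1, so d_i2 = 20.706 cm.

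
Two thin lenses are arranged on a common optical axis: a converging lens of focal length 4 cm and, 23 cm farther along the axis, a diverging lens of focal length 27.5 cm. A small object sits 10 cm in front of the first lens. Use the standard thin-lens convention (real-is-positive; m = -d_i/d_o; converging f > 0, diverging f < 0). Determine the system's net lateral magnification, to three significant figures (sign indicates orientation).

-0.418

Lens 1: 1/d_i1 = 1/f_1 - 1/d_o1 = 1/4 - 1/10 = 0.15000 cm^-1, so d_i1 = 6.667 cm.
m_1 = -(6.667)/10 = -0.6667.
That image sits 16.333 cm in front of the second lens, so d_o2 = 16.333 cm.
Lens 2: 1/d_i2 = 1/f_2 - 1/d_o2 = 1/(-27.5) - 1/(16.333) = -0.09759 cm^-1, so d_i2 = -10.247 cm.
m_2 = -(-10.247)/(16.333) = 0.6274.
The system's lateral magnification is m_1 m_2 = (-0.6667)(0.6274) = -0.4183.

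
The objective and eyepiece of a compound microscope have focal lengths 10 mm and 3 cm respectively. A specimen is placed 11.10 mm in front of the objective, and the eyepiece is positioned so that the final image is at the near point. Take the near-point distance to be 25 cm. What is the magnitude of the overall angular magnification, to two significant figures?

85

Convert to cm: f_obj = 10 mm = 1 cm; d_o = 11.10 mm = 1.11 cm.
Objective: 1/d_i = 1/f_obj - 1/d_o = 1/1 - 1/1.11 = 0.09910 cm^-1, so d_i = 10.091 cm.
m_obj = -d_i/d_o = -10.091/1.11 = -9.091.
Eyepiece angular magnification (image at near point): M_eye = 1 + D/f_e = 1 + 25/3 = 9.333.
Overall M = m_obj x M_eye = (-9.091)(9.333) = -84.85.
|M| = 84.85.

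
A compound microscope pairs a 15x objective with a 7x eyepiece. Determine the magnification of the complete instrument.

105

The overall magnification of a compound microscope is the product of the objective and eyepiece magnifications:
M = M_obj x M_eye = 15 x 7 = 105.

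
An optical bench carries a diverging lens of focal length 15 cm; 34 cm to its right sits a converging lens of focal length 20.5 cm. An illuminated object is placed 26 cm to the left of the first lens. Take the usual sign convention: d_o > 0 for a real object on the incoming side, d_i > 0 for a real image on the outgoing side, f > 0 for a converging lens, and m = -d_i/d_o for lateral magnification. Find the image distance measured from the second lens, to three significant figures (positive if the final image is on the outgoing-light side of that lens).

38.8 cm

Applying the thin-lens equation to the first lens, 1/(-15) = 1/26 + 1/d_i1, which gives d_i1 = -9.512 cm.
With d_i1 < 0 the first image is virtual and lies on the object side; the object distance for lens 2 is d_o2 = 34 - (-9.512) = 43.512 cm.
Applying the thin-lens equation again with f_2 = 20.5 cm and d_o2 = 43.512 cm gives d_i2 = 38.762 cm.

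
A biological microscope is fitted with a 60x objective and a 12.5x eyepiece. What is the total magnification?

The overall magnification of a compound microscope is the product of the objective and eyepiece magnifications:
M = M_obj x M_eye = 60 x 12.5 = 750.

750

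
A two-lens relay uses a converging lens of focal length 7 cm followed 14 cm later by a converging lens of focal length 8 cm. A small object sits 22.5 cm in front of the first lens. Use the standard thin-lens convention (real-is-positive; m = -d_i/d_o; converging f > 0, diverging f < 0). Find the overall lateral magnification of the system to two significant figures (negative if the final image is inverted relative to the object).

-0.87

First lens: d_i1 = 1/(1/7 - 1/22.5) = 10.161 cm.
m_1 = -(10.161)/22.5 = -0.4516.
The intermediate image is 10.161 cm to the right of lens 1, so d_o2 = L - d_i1 = 14 - 10.161 = 3.839 cm.
Second lens: d_i2 = 1/(1/8 - 1/(3.839)) = -7.380 cm.
m_2 = -(-7.380)/(3.839) = 1.9225.
Overall magnification: m = m_1 m_2 = -0.8682.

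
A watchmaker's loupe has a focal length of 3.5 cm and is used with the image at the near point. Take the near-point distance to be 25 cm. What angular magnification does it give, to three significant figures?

M = 1 + D/f = 1 + 25/3.5 = 8.143.

8.14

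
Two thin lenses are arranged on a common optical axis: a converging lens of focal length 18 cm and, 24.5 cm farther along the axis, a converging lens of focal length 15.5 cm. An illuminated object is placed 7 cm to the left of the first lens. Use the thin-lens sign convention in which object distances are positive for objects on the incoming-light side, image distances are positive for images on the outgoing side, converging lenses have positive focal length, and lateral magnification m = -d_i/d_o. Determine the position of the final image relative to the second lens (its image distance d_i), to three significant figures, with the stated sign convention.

Lens 1: 1/d_i1 = 1/f_1 - 1/d_o1 = 1/18 - 1/7 = -0.08730 cm^-1, so d_i1 = -11.455 cm.
The intermediate image is virtual, 11.455 cm to the left of lens 1, so d_o2 = L - d_i1 = 24.5 - (-11.455) = 35.955 cm.
Lens 2: 1/d_i2 = 1/f_2 - 1/d_o2 = 1/15.5 - 1/(35.955) = 0.03670 cm^-1, so d_i2 = 27.246 cm.

27.2 cm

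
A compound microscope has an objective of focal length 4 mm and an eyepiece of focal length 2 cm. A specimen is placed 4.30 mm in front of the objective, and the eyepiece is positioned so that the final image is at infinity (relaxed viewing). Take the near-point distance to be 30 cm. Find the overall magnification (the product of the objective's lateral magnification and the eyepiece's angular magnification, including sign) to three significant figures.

Convert to cm: f_obj = 4 mm = 0.4 cm; d_o = 4.30 mm = 0.43 cm.
Objective: 1/d_i = 1/f_obj - 1/d_o = 1/0.4 - 1/0.43 = 0.17442 cm^-1, so d_i = 5.733 cm.
m_obj = -d_i/d_o = -5.733/0.43 = -13.333.
Eyepiece angular magnification (image at infinity): M_eye = D/f_e = 30/2 = 15.000.
Overall M = m_obj x M_eye = (-13.333)(15.000) = -200.00.

-200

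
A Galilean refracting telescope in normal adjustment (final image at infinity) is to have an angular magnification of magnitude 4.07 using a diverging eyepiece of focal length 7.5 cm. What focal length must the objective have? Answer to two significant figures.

31 cm

|M| = f_obj/|f_eye|, so f_obj = |M| x |f_eye| = 4.07 x 7.5 = 30.525 cm.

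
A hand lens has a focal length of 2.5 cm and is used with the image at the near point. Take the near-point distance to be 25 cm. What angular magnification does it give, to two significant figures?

11

M = 1 + D/f = 1 + 25/2.5 = 11.000.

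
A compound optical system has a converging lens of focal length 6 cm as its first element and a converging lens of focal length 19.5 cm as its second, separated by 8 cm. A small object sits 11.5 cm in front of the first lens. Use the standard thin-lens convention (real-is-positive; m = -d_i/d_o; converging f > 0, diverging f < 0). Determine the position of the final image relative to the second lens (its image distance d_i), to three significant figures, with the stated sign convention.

3.69 cm

First lens: d_i1 = 1/(1/6 - 1/11.5) = 12.545 cm.
This image would form 12.545 cm past lens 1, i.e. 4.545 cm beyond lens 2, so it is a virtual object for lens 2: d_o2 = 8 - 12.545 = -4.545 cm.
Second lens: d_i2 = 1/(1/19.5 - 1/(-4.545)) = 3.686 cm.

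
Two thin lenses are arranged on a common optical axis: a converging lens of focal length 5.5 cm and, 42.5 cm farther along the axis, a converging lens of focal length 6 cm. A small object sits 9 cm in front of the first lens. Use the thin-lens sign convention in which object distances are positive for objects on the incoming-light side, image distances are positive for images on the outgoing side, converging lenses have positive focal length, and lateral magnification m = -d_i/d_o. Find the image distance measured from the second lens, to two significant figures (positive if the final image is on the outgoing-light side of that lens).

Lens 1: 1/d_i1 = 1/f_1 - 1/d_o1 = 1/5.5 - 1/9 = 0.07071 cm^-1, so d_i1 = 14.143 cm.
Object distance for lens 2: d_o2 = 42.5 - 14.143 = 28.357 cm.
Lens 2: 1/d_i2 = 1/f_2 - 1/d_o2 = 1/6 - 1/(28.357) = 0.13140 cm^-1, so d_i2 = 7.610 cm.

7.6 cm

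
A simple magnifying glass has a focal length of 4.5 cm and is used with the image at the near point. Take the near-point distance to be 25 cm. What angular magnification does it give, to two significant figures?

M = 1 + D/f = 1 + 25/4.5 = 6.556.

6.6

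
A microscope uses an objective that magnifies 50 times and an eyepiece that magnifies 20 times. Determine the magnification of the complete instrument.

The overall magnification of a compound microscope is the product of the objective and eyepiece magnifications:
M = M_obj x M_eye = 50 x 20 = 1000.

1000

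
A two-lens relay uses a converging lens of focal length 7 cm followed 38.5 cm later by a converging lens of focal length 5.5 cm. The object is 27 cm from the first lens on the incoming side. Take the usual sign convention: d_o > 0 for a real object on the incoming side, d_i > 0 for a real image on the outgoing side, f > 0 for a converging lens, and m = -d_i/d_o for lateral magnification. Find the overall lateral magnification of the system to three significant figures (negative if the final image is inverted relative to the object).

0.0817

Applying the thin-lens equation to the first lens, 1/7 = 1/27 + 1/d_i1, which gives d_i1 = 9.450 cm.
Its lateral magnification is m_1 = -d_i1/d_o1 = -(9.450)/27 = -0.3500.
Object distance for lens 2: d_o2 = 38.5 - 9.450 = 29.050 cm.
Applying the thin-lens equation again with f_2 = 5.5 cm and d_o2 = 29.050 cm gives d_i2 = 6.785 cm.
m_2 = -(6.785)/(29.050) = -0.2335.
Total m = m_1 x m_2 = (-0.3500)(-0.2335) = 0.0817.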